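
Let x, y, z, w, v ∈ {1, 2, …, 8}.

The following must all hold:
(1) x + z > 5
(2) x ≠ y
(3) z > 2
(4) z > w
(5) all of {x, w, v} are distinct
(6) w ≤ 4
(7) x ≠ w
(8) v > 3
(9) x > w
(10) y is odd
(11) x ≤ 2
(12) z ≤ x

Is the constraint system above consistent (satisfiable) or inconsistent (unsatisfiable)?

Unsatisfiable

From constraint 3: z ≥ 3. From constraints 11 and 12: z ≤ x and x ≤ 2, so z ≤ 2. But 2 < 3, so no value of z works.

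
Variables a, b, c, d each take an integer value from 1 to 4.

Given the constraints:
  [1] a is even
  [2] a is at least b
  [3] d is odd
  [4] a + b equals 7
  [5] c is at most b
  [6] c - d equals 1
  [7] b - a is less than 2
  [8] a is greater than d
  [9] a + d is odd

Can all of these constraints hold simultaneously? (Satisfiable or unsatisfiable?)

Satisfiable

One satisfying assignment is a = 4, b = 3, c = 2, d = 1.
For the less obvious constraints — constraint 4: a + b = 7; constraint 6: c - d = 1; constraint 7: b - a = -1 — and the others hold by inspection.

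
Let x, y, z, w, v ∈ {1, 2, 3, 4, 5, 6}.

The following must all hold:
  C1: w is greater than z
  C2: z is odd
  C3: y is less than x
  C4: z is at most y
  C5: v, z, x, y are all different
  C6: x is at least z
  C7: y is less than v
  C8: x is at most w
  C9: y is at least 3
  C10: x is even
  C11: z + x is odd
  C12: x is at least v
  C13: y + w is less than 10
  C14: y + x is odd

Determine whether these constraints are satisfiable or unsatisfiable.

Satisfiable

Try x = 6, y = 3, z = 1, w = 6, v = 5.
Check constraint 2: z = 1 is odd; constraint 5: values 5, 1, 6, 3 are distinct; constraint 13: y + w = 9. The remaining constraints are straightforward to verify.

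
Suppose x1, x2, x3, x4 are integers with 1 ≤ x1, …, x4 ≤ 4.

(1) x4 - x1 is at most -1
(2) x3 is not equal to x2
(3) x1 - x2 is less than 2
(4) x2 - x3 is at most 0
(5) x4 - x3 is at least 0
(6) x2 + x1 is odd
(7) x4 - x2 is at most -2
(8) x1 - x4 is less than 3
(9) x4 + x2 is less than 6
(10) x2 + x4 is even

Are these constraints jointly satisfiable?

Constraints 4, 5, and 7 give x4 − x3 ≥ 0, x3 − x2 ≥ 0, x2 − x4 ≥ 2.
Adding all 3 inequalities: the left sides telescope to 0, and the right sides sum to 0 + 0 + 2 = 2. So 0 ≥ 2, which is false.

Unsatisfiable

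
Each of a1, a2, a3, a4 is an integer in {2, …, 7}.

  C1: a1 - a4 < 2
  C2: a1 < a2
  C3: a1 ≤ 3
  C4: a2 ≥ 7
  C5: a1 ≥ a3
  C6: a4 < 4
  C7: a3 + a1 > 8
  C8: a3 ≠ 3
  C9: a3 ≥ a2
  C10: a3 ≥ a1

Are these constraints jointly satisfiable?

Unsatisfiable

From constraints 4 and 9: a3 ≥ a2 and a2 ≥ 7, so a3 ≥ 7. From constraints 3 and 5: a3 ≤ a1 and a1 ≤ 3, so a3 ≤ 3. But 3 < 7, so no value of a3 works.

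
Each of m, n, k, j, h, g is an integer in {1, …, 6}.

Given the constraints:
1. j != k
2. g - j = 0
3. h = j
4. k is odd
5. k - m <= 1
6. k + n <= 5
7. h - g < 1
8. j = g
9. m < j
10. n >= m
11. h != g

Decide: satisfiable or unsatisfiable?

From constraints 3 and 8, h = j = g, so h = g. But constraint 11 says h ≠ g. Contradiction.

Unsatisfiable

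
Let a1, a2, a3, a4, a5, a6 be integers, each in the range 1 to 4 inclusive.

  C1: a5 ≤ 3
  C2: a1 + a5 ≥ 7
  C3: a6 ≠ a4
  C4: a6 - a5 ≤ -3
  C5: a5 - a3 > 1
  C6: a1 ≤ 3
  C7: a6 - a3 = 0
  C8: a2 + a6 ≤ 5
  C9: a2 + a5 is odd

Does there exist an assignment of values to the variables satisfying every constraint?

From constraint 6: a1 ≤ 3. From constraint 1: a5 ≤ 3. Hence a1 + a5 ≤ 6. But constraint 2 requires a1 + a5 ≥ 7, and 7 > 6. Contradiction.

Unsatisfiable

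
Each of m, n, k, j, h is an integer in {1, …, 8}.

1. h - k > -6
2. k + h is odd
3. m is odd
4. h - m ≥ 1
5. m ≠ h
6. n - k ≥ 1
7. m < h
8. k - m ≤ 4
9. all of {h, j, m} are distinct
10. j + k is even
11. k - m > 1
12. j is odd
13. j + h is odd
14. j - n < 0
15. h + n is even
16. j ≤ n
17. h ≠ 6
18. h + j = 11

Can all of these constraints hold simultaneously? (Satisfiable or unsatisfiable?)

Satisfiable

The assignment m = 3, n = 8, k = 7, j = 7, h = 4 works:
  constraint 1 holds since h - k = -3.
  constraint 4 holds since h - m = 1.
The rest check out directly.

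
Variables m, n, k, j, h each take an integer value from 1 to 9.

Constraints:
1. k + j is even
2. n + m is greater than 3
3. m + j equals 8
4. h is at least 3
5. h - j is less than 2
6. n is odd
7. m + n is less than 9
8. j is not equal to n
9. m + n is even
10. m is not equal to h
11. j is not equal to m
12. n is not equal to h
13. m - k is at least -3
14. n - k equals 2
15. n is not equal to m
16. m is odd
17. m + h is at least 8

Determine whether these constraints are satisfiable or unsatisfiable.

Satisfiable

Take m = 1, n = 5, k = 3, j = 7, h = 7. Then constraint 2: n + m = 6; constraint 3: m + j = 8; constraint 5: h - j = 0, and every other listed constraint is also met.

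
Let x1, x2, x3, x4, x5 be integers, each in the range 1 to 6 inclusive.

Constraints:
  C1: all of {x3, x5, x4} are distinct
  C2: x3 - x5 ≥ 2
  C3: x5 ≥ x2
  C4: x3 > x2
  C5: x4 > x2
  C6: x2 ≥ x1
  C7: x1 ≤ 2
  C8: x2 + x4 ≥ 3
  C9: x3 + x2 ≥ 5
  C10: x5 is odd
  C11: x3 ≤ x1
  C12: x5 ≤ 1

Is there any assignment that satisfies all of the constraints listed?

Unsatisfiable

From constraints 7 and 11: x3 ≤ x1 ≤ 2. From constraints 3 and 12: x2 ≤ x5 ≤ 1. Hence x3 + x2 ≤ 3. But constraint 9 requires x3 + x2 ≥ 5, and 5 > 3. Contradiction.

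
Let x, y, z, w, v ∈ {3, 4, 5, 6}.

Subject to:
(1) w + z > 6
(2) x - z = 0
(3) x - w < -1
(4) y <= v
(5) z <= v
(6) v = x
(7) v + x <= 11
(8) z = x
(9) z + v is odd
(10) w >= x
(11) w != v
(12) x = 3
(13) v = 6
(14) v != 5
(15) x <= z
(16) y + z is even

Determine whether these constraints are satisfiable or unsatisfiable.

Unsatisfiable

Constraint 13 fixes v = 6 and constraint 12 fixes x = 3, but constraint 6 requires v = x. Since 6 ≠ 3, contradiction.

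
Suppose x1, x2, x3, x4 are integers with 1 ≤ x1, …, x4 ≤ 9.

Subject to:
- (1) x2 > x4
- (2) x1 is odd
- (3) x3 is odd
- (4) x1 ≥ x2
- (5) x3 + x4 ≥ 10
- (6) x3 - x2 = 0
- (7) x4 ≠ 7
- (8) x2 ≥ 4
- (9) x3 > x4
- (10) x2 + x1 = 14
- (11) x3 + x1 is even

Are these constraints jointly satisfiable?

Setting (x1, x2, x3, x4) = (7, 7, 7, 4) satisfies everything: constraint 5: x3 + x4 = 11; constraint 6: x3 - x2 = 0; constraint 10: x2 + x1 = 14, and the others follow.

Satisfiable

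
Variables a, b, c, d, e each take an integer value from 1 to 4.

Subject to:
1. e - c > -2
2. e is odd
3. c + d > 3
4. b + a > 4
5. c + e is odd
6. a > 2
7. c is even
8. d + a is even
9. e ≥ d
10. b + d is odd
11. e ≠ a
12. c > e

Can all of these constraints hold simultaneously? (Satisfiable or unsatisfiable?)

Setting (a, b, c, d, e) = (4, 1, 4, 2, 3) satisfies everything: constraint 1: e - c = -1; constraint 3: c + d = 6, and the others follow.

Satisfiable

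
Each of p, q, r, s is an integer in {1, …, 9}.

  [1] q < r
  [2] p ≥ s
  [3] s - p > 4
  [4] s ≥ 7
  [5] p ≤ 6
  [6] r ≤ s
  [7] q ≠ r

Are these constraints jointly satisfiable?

From constraint 4: s ≥ 7. From constraints 2 and 5: s ≤ p and p ≤ 6, so s ≤ 6. But 6 < 7, so no value of s works.

Unsatisfiable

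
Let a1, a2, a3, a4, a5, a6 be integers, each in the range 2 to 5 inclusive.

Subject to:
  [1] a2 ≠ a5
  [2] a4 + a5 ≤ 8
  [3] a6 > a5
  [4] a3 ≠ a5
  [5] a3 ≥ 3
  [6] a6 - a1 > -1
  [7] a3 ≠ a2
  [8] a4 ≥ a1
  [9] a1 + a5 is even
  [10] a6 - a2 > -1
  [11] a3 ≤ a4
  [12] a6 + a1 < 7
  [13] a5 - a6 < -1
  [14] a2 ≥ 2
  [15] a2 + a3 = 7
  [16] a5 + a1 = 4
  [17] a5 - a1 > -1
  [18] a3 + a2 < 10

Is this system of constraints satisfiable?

Satisfiable

Try a1 = 2, a2 = 3, a3 = 4, a4 = 4, a5 = 2, a6 = 4.
Check constraint 2: a4 + a5 = 6; constraint 6: a6 - a1 = 2; constraint 10: a6 - a2 = 1. The remaining constraints are straightforward to verify.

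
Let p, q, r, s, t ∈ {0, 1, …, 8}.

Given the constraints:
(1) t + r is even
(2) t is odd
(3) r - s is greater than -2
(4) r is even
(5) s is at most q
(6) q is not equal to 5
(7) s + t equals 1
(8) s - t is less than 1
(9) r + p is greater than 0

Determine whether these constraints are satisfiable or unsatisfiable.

Unsatisfiable

Constraint 2 makes t odd and constraint 4 makes r even, so t + r must be odd. Constraint 1 says t + r is even — contradiction.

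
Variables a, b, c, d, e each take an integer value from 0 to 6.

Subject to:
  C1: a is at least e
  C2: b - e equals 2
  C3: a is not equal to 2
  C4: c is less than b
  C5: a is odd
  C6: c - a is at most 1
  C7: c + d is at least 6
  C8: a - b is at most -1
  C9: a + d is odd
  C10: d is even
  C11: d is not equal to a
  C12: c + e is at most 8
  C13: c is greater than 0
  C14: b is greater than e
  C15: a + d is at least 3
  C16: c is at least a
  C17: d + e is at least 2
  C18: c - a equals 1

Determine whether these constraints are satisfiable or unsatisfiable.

One satisfying assignment is a = 3, b = 5, c = 4, d = 2, e = 3.
For the less obvious constraints — constraint 2: b - e = 2; constraint 6: c - a = 1 — and the others hold by inspection.

Satisfiable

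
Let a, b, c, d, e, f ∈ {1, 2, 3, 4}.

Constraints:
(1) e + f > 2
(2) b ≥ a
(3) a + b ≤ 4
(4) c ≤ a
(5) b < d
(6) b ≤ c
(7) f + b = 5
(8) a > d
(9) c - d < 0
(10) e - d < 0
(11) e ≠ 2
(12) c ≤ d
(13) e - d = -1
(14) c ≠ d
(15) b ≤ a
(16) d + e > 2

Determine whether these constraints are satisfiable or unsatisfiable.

Unsatisfiable

Constraints 2, 6, 8, and 9 give a ≤ b, b ≤ c, c < d, d < a. Chaining: a ≤ b ≤ c < d < a, which forces a < a — impossible.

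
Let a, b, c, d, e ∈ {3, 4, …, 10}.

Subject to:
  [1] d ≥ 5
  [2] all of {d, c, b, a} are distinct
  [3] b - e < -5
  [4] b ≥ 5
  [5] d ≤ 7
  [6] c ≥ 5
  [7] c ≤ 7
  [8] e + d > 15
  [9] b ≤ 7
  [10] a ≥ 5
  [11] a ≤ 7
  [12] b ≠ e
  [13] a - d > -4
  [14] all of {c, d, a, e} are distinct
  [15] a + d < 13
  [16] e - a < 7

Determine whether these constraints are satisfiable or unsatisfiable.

Constraints 1, 4, 5, 6, 7, 9, 10, and 11 confine each of d, c, b, a to the 3 values {5, …, 7}.
Constraint 2 requires all 4 of them to be distinct, but only 3 values are available — impossible by the pigeonhole principle.

Unsatisfiable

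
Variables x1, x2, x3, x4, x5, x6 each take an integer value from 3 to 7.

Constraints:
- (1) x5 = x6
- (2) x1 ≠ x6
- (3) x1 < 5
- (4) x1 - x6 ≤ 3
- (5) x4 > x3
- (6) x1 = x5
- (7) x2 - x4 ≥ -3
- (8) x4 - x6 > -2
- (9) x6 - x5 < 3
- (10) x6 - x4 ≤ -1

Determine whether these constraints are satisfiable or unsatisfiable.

Unsatisfiable

From constraints 1 and 6, x1 = x5 = x6, so x1 = x6. But constraint 2 says x1 ≠ x6. Contradiction.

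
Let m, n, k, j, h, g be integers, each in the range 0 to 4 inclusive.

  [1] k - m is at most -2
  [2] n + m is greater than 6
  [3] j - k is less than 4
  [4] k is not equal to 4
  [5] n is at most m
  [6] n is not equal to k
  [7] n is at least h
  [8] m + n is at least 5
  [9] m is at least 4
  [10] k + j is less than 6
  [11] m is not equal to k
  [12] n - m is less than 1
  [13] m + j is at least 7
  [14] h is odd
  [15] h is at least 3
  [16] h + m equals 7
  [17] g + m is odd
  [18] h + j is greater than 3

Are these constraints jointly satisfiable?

Satisfiable

The assignment m = 4, n = 3, k = 0, j = 3, h = 3, g = 1 works:
  constraint 1 holds since k - m = -4.
  constraint 2 holds since n + m = 7.
The rest check out directly.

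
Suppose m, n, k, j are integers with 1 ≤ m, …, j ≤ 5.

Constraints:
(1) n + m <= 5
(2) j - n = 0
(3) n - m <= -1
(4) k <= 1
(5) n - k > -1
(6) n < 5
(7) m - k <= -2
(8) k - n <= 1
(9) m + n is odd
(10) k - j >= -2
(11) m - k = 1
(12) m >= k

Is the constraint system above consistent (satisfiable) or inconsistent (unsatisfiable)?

Unsatisfiable

Constraints 3, 7, and 8 give k − m ≥ 2, m − n ≥ 1, n − k ≥ -1.
Adding all 3 inequalities: the left sides telescope to 0, and the right sides sum to 2 + 1 + (-1) = 2. So 0 ≥ 2, which is false.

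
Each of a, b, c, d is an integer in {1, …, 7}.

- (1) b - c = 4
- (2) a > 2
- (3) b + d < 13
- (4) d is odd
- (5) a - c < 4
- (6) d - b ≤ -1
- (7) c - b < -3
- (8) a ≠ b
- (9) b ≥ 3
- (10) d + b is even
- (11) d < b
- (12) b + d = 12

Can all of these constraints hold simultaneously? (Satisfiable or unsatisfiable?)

The assignment a = 5, b = 7, c = 3, d = 5 works:
  constraint 1 holds since b - c = 4.
  constraint 3 holds since b + d = 12.
The rest check out directly.

Satisfiable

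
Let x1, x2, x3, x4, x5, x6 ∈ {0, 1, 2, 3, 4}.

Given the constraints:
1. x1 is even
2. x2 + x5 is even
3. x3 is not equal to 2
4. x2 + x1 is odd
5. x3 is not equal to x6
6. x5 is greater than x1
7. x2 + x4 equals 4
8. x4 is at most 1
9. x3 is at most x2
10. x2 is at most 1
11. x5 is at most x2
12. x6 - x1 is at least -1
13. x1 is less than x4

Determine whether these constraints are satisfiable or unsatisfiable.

From constraint 10: x2 ≤ 1. From constraint 8: x4 ≤ 1. Hence x2 + x4 ≤ 2. But constraint 7 requires x2 + x4 = 4, and 4 > 2. Contradiction.

Unsatisfiable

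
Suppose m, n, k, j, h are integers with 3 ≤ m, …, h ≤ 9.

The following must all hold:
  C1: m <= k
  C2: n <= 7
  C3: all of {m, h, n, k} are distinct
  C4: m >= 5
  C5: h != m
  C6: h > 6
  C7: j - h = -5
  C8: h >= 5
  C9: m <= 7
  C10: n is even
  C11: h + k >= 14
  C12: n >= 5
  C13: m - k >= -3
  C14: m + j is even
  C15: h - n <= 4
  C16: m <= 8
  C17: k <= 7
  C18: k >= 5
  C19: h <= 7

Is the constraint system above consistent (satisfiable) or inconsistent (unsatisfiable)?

Unsatisfiable

Constraints 2, 4, 8, 9, 12, 17, 18, and 19 confine each of m, h, n, k to the 3 values {5, …, 7}.
Constraint 3 requires all 4 of them to be distinct, but only 3 values are available — impossible by the pigeonhole principle.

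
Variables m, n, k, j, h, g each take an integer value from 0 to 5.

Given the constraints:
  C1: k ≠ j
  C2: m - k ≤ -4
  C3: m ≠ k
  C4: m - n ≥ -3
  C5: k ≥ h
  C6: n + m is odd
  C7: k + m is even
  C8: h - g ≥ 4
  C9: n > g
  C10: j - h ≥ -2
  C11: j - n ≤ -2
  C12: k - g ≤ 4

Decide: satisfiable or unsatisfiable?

Constraints 2, 4, 8, 10, 11, and 12 give m − n ≥ -3, n − j ≥ 2, j − h ≥ -2, h − g ≥ 4, g − k ≥ -4, k − m ≥ 4.
Adding all 6 inequalities: the left sides telescope to 0, and the right sides sum to (-3) + 2 + (-2) + 4 + (-4) + 4 = 1. So 0 ≥ 1, which is false.

Unsatisfiable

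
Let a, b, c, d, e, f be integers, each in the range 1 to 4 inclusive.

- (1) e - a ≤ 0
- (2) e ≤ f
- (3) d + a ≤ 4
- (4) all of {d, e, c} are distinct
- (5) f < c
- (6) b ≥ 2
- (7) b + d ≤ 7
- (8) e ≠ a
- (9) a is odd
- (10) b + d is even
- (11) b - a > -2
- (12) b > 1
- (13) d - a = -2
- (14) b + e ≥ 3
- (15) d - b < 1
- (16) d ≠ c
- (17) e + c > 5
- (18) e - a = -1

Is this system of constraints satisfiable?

Satisfiable

Setting (a, b, c, d, e, f) = (3, 3, 4, 1, 2, 3) satisfies everything: constraint 1: e - a = -1; constraint 3: d + a = 4, and the others follow.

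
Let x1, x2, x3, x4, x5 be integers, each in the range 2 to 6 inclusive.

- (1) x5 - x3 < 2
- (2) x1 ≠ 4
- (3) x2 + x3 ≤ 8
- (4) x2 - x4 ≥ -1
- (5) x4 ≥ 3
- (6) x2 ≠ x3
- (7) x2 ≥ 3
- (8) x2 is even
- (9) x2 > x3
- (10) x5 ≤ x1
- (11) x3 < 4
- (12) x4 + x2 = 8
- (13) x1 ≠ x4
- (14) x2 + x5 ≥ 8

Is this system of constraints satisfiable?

Satisfiable

Take x1 = 5, x2 = 4, x3 = 3, x4 = 4, x5 = 4. Then constraint 1: x5 - x3 = 1; constraint 3: x2 + x3 = 7, and every other listed constraint is also met.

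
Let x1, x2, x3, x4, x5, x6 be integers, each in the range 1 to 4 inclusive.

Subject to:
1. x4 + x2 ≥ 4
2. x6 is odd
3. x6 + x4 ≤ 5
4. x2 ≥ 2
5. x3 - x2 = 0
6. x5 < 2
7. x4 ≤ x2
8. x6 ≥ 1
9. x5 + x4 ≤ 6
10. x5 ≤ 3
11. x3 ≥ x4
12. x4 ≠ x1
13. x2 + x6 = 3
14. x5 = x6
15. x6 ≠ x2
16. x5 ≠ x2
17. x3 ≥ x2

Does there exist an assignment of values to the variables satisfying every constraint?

Try x1 = 4, x2 = 2, x3 = 2, x4 = 2, x5 = 1, x6 = 1.
Check constraint 1: x4 + x2 = 4; constraint 3: x6 + x4 = 3. The remaining constraints are straightforward to verify.

Satisfiable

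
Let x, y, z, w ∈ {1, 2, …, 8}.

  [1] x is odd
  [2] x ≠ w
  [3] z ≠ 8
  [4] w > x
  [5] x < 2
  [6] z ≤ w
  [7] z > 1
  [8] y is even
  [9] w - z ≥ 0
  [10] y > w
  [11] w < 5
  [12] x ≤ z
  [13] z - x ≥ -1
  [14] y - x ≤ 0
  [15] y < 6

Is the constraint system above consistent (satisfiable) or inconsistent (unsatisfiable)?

Unsatisfiable

Constraints 9, 10, 12, and 14 give x ≤ z, z ≤ w, w < y, y ≤ x. Chaining: x ≤ z ≤ w < y ≤ x, which forces x < x — impossible.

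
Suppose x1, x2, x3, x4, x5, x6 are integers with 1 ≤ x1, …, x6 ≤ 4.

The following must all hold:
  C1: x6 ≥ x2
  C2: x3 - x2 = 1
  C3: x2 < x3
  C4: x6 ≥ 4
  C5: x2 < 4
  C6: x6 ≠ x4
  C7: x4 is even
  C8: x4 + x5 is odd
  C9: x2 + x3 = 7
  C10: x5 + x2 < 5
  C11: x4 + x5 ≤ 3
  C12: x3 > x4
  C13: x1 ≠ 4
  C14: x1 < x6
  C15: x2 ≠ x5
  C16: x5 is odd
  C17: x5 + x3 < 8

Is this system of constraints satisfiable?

One satisfying assignment is x1 = 3, x2 = 3, x3 = 4, x4 = 2, x5 = 1, x6 = 4.
For the less obvious constraints — constraint 2: x3 - x2 = 1; constraint 9: x2 + x3 = 7; constraint 10: x5 + x2 = 4 — and the others hold by inspection.

Satisfiable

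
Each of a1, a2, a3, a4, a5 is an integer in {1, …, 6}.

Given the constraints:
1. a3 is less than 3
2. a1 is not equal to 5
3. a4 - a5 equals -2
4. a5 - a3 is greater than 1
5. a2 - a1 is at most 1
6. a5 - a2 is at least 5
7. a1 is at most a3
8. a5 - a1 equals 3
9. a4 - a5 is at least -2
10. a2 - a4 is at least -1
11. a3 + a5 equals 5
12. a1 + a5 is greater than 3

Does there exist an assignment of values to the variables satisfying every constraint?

Unsatisfiable

Constraints 6, 9, and 10 give a2 − a4 ≥ -1, a4 − a5 ≥ -2, a5 − a2 ≥ 5.
Adding all 3 inequalities: the left sides telescope to 0, and the right sides sum to (-1) + (-2) + 5 = 2. So 0 ≥ 2, which is false.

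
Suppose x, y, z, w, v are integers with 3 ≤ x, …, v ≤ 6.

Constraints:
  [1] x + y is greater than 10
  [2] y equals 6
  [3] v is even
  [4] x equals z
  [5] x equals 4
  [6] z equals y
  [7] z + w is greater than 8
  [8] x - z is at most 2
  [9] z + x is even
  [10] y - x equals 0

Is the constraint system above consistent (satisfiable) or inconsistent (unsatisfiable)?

Constraint 5 fixes x = 4 and constraint 2 fixes y = 6. Constraints 4 and 6 give x = z = y, so x = y. But 4 ≠ 6 — contradiction.

Unsatisfiable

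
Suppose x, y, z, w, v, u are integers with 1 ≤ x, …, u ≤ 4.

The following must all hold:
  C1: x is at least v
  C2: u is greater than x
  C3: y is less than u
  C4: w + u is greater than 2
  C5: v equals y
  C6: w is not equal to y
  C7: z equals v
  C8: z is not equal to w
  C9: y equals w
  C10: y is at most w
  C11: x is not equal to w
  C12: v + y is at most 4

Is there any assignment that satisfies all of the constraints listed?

From constraints 5, 7, and 9, z = v = y = w, so z = w. But constraint 8 says z ≠ w. Contradiction.

Unsatisfiable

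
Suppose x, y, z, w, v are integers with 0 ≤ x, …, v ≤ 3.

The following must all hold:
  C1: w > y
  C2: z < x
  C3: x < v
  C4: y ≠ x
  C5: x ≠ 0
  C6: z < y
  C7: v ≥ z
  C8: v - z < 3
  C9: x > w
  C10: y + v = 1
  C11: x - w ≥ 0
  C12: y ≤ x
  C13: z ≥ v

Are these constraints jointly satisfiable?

Constraints 1, 3, 6, 11, and 13 give v ≤ z, z < y, y < w, w ≤ x, x < v. Chaining: v ≤ z < y < w ≤ x < v, which forces v < v — impossible.

Unsatisfiable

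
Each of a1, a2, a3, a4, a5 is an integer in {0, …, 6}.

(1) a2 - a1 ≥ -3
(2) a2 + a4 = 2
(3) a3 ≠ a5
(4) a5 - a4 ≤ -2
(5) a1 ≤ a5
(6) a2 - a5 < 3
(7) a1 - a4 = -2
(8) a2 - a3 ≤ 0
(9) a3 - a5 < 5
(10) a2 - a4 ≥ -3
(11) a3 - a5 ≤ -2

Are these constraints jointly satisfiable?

Unsatisfiable

Constraints 4, 8, 10, and 11 give a5 − a3 ≥ 2, a3 − a2 ≥ 0, a2 − a4 ≥ -3, a4 − a5 ≥ 2.
Adding all 4 inequalities: the left sides telescope to 0, and the right sides sum to 2 + 0 + (-3) + 2 = 1. So 0 ≥ 1, which is false.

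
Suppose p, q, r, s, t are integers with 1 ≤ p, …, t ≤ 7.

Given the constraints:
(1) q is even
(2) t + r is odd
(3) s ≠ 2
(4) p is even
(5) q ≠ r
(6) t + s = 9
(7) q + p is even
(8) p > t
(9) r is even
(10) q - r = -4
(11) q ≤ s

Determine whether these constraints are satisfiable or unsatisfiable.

The assignment p = 6, q = 2, r = 6, s = 6, t = 3 works:
  constraint 6 holds since t + s = 9.
  constraint 10 holds since q - r = -4.
The rest check out directly.

Satisfiable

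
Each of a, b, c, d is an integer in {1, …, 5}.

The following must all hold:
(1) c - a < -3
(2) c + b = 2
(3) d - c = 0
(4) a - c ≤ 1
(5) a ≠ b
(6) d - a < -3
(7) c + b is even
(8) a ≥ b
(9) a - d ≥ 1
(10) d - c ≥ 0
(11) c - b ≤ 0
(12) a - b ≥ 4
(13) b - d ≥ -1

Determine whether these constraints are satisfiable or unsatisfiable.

Unsatisfiable

Constraints 4, 10, 12, and 13 give b − d ≥ -1, d − c ≥ 0, c − a ≥ -1, a − b ≥ 4.
Adding all 4 inequalities: the left sides telescope to 0, and the right sides sum to (-1) + 0 + (-1) + 4 = 2. So 0 ≥ 2, which is false.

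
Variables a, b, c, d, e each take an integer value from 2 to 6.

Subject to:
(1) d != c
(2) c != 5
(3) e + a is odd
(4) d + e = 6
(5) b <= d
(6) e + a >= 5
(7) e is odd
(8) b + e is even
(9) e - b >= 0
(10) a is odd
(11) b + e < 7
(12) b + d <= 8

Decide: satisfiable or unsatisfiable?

Constraint 7 makes e odd and constraint 10 makes a odd, so e + a must be even. Constraint 3 says e + a is odd — contradiction.

Unsatisfiable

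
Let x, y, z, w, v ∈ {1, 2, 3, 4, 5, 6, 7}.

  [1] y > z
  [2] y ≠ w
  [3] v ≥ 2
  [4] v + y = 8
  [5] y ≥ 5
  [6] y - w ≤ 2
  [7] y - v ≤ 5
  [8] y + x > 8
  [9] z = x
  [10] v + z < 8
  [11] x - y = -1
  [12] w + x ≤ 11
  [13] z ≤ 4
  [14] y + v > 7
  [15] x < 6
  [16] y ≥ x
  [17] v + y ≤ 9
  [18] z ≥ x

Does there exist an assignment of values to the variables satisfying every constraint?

The assignment x = 4, y = 5, z = 4, w = 4, v = 3 works:
  constraint 4 holds since v + y = 8.
  constraint 6 holds since y - w = 1.
The rest check out directly.

Satisfiable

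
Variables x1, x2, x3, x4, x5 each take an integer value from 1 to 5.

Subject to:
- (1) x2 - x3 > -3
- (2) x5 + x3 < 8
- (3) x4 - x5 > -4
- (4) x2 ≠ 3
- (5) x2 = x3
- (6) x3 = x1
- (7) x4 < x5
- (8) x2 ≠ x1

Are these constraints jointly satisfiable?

From constraints 5 and 6, x2 = x3 = x1, so x2 = x1. But constraint 8 says x2 ≠ x1. Contradiction.

Unsatisfiable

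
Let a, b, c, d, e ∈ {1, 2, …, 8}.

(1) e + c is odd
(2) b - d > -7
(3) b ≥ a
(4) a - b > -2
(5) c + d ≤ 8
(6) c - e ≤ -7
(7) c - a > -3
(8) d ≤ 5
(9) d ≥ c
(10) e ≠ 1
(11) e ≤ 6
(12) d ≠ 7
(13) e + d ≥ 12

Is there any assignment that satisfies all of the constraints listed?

Unsatisfiable

From constraint 11: e ≤ 6. From constraint 8: d ≤ 5. Hence e + d ≤ 11. But constraint 13 requires e + d ≥ 12, and 12 > 11. Contradiction.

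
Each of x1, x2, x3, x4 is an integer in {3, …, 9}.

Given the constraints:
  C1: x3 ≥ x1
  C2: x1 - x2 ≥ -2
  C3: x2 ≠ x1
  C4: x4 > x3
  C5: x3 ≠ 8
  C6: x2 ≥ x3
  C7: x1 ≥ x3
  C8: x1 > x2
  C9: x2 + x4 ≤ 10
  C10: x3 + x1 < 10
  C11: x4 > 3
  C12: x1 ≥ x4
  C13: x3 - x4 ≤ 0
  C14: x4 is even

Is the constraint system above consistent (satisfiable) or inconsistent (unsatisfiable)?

Constraints 1, 6, and 8 give x2 < x1, x1 ≤ x3, x3 ≤ x2. Chaining: x2 < x1 ≤ x3 ≤ x2, which forces x2 < x2 — impossible.

Unsatisfiable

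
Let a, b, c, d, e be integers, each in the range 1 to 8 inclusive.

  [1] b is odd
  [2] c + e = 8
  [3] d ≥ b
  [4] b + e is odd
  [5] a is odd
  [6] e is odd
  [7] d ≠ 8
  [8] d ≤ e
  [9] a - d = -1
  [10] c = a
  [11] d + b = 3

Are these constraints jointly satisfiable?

Constraint 1 makes b odd and constraint 6 makes e odd, so b + e must be even. Constraint 4 says b + e is odd — contradiction.

Unsatisfiable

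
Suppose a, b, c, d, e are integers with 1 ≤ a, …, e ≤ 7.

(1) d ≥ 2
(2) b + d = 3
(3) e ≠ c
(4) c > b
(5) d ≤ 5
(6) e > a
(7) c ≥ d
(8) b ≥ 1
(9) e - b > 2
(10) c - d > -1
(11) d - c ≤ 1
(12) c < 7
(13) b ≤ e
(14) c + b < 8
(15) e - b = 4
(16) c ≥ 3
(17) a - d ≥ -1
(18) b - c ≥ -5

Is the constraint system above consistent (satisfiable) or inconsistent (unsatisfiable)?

Satisfiable

One satisfying assignment is a = 1, b = 1, c = 4, d = 2, e = 5.
For the less obvious constraints — constraint 2: b + d = 3; constraint 9: e - b = 4 — and the others hold by inspection.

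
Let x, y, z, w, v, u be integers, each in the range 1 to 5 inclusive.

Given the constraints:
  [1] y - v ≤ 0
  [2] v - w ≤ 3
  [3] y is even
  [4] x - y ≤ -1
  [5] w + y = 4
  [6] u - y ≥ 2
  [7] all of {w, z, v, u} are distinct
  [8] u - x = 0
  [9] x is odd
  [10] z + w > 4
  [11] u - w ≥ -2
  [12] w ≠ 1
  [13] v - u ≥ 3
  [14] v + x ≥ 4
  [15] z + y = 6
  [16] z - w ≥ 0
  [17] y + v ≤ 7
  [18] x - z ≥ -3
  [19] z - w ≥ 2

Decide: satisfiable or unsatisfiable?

Constraints 2, 4, 6, 13, 18, and 19 give y − x ≥ 1, x − z ≥ -3, z − w ≥ 2, w − v ≥ -3, v − u ≥ 3, u − y ≥ 2.
Adding all 6 inequalities: the left sides telescope to 0, and the right sides sum to 1 + (-3) + 2 + (-3) + 3 + 2 = 2. So 0 ≥ 2, which is false.

Unsatisfiable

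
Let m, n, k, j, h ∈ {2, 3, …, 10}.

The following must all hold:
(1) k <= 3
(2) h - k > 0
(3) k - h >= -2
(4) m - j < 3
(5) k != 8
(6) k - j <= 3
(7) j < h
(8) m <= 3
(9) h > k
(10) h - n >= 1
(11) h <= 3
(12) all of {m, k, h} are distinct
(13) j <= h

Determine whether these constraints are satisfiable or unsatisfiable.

Unsatisfiable

Constraints 1, 8, and 11 confine each of m, k, h to the 2 values {2, 3} (the domain already gives each ≥ 2).
Constraint 12 requires all 3 of them to be distinct, but only 2 values are available — impossible by the pigeonhole principle.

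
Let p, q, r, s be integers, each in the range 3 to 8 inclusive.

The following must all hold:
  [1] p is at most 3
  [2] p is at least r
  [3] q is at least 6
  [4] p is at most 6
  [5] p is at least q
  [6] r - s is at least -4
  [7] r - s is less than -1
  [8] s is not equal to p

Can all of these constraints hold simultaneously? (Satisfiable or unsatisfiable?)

From constraints 3 and 5: p ≥ q and q ≥ 6, so p ≥ 6. From constraint 1: p ≤ 3. But 3 < 6, so no value of p works.

Unsatisfiable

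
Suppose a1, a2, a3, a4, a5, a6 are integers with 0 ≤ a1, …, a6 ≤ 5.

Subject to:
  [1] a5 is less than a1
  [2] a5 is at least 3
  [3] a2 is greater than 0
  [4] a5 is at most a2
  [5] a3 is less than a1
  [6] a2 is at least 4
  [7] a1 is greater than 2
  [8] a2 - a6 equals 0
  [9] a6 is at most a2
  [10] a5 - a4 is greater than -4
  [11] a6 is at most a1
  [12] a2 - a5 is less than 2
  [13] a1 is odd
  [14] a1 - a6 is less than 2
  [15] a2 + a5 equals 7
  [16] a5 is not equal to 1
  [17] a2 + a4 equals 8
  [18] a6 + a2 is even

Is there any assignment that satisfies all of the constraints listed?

Try a1 = 5, a2 = 4, a3 = 2, a4 = 4, a5 = 3, a6 = 4.
Check constraint 8: a2 - a6 = 0; constraint 10: a5 - a4 = -1. The remaining constraints are straightforward to verify.

Satisfiable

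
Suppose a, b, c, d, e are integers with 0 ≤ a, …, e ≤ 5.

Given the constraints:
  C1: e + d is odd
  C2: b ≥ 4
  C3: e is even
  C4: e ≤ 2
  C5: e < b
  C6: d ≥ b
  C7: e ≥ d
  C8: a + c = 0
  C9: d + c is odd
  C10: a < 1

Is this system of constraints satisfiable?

From constraints 2 and 6: d ≥ b and b ≥ 4, so d ≥ 4. From constraints 4 and 7: d ≤ e and e ≤ 2, so d ≤ 2. But 2 < 4, so no value of d works.

Unsatisfiable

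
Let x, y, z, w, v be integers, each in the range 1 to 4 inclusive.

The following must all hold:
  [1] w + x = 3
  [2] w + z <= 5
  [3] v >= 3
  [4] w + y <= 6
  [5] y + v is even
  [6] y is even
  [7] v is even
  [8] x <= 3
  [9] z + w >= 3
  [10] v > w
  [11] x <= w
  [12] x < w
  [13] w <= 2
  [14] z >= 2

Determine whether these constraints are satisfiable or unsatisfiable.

One satisfying assignment is x = 1, y = 2, z = 2, w = 2, v = 4.
For the less obvious constraints — constraint 1: w + x = 3; constraint 2: w + z = 4 — and the others hold by inspection.

Satisfiable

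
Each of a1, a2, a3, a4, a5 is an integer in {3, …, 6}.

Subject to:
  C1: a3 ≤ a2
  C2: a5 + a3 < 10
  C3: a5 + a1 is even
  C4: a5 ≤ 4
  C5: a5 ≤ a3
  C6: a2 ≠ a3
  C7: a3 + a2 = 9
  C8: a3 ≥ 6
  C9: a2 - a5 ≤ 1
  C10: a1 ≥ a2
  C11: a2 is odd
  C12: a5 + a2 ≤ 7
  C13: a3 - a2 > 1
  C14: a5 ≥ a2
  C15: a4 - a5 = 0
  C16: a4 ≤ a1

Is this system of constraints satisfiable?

Unsatisfiable

From constraints 1 and 8: a2 ≥ a3 and a3 ≥ 6, so a2 ≥ 6. From constraints 4 and 14: a2 ≤ a5 and a5 ≤ 4, so a2 ≤ 4. But 4 < 6, so no value of a2 works.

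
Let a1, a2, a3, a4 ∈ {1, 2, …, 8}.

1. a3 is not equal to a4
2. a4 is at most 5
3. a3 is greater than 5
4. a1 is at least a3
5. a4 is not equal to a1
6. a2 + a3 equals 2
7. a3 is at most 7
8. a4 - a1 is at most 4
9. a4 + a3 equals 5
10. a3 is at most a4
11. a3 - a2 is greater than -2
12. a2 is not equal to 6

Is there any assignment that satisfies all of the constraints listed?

From constraint 3: a3 ≥ 6. From constraints 2 and 10: a3 ≤ a4 and a4 ≤ 5, so a3 ≤ 5. But 5 < 6, so no value of a3 works.

Unsatisfiable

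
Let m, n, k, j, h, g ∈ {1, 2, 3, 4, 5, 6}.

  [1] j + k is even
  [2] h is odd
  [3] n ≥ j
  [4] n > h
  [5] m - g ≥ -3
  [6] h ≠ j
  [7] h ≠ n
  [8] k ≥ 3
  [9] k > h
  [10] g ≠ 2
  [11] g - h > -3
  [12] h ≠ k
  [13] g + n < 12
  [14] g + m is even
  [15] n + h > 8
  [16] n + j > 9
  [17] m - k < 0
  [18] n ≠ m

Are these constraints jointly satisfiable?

Try m = 3, n = 6, k = 6, j = 6, h = 3, g = 3.
Check constraint 5: m - g = 0; constraint 11: g - h = 0. The remaining constraints are straightforward to verify.

Satisfiable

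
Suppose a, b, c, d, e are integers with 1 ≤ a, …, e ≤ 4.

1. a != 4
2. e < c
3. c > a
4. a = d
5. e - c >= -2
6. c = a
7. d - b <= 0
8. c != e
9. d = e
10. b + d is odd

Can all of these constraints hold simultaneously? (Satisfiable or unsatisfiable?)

Unsatisfiable

From constraints 4, 6, and 9, c = a = d = e, so c = e. But constraint 8 says c ≠ e. Contradiction.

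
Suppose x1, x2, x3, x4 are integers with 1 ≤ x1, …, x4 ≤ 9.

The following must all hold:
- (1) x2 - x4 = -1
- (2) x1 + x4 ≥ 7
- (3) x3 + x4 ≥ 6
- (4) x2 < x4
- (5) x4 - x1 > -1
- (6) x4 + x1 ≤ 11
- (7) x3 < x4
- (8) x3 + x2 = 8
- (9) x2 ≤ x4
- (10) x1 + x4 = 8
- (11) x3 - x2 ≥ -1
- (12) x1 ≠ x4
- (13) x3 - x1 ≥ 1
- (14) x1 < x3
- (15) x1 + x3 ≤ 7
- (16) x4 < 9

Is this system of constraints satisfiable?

One satisfying assignment is x1 = 3, x2 = 4, x3 = 4, x4 = 5.
For the less obvious constraints — constraint 1: x2 - x4 = -1; constraint 2: x1 + x4 = 8 — and the others hold by inspection.

Satisfiable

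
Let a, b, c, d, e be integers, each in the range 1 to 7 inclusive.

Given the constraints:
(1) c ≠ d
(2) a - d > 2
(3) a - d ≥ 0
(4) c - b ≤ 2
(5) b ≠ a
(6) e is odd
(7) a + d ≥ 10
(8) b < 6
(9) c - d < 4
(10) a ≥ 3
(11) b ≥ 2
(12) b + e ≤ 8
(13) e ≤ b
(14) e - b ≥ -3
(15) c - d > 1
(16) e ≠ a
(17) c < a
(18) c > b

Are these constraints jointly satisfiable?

Satisfiable

The assignment a = 7, b = 4, c = 6, d = 4, e = 3 works:
  constraint 2 holds since a - d = 3.
  constraint 3 holds since a - d = 3.
  constraint 4 holds since c - b = 2.
The rest check out directly.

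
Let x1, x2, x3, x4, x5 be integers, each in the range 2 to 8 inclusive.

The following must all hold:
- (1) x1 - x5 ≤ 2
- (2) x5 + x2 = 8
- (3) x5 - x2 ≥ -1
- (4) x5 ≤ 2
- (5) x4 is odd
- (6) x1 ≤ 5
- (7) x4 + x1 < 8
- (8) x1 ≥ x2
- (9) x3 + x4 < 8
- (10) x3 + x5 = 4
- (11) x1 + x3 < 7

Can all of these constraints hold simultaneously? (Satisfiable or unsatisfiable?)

Unsatisfiable

From constraint 4: x5 ≤ 2. From constraints 6 and 8: x2 ≤ x1 ≤ 5. Hence x5 + x2 ≤ 7. But constraint 2 requires x5 + x2 = 8, and 8 > 7. Contradiction.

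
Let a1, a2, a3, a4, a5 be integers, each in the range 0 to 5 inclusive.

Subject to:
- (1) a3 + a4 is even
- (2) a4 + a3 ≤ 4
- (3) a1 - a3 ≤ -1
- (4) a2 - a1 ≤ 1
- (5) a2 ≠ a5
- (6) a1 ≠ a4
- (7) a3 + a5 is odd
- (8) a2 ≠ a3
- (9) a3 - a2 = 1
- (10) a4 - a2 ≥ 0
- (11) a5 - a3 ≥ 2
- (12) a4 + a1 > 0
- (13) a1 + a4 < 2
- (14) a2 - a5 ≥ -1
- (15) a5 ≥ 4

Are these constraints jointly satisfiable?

Unsatisfiable

Constraints 3, 4, 11, and 14 give a1 − a2 ≥ -1, a2 − a5 ≥ -1, a5 − a3 ≥ 2, a3 − a1 ≥ 1.
Adding all 4 inequalities: the left sides telescope to 0, and the right sides sum to (-1) + (-1) + 2 + 1 = 1. So 0 ≥ 1, which is false.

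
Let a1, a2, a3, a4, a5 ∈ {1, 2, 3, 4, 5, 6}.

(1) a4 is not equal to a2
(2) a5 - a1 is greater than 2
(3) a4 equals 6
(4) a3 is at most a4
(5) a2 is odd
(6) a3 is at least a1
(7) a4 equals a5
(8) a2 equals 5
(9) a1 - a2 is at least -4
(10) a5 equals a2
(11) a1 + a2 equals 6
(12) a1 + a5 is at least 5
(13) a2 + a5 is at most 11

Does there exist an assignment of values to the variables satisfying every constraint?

Unsatisfiable

Constraint 3 fixes a4 = 6 and constraint 8 fixes a2 = 5. Constraints 7 and 10 give a4 = a5 = a2, so a4 = a2. But 6 ≠ 5 — contradiction.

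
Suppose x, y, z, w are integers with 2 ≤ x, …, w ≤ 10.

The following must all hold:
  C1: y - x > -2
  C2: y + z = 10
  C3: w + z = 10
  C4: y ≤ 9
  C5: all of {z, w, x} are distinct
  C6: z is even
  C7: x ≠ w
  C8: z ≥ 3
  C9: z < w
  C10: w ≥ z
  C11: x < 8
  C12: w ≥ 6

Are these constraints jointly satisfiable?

Satisfiable

Take x = 5, y = 6, z = 4, w = 6. Then constraint 1: y - x = 1; constraint 2: y + z = 10; constraint 3: w + z = 10, and every other listed constraint is also met.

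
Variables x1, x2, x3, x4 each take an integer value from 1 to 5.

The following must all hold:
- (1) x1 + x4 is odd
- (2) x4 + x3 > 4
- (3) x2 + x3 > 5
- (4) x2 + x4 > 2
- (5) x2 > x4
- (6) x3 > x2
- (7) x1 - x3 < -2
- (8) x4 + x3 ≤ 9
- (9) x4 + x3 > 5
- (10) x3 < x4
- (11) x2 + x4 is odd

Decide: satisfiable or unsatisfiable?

Unsatisfiable

Constraints 5, 6, and 10 give x2 < x3, x3 < x4, x4 < x2. Chaining: x2 < x3 < x4 < x2, which forces x2 < x2 — impossible.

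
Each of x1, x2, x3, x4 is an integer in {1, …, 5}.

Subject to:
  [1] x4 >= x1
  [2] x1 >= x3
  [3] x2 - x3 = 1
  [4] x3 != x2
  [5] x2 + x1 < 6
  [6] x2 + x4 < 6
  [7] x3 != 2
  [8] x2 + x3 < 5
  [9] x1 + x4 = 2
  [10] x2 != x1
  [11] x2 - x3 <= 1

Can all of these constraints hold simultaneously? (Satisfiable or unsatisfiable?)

Satisfiable

Setting (x1, x2, x3, x4) = (1, 2, 1, 1) satisfies everything: constraint 3: x2 - x3 = 1; constraint 5: x2 + x1 = 3; constraint 6: x2 + x4 = 3, and the others follow.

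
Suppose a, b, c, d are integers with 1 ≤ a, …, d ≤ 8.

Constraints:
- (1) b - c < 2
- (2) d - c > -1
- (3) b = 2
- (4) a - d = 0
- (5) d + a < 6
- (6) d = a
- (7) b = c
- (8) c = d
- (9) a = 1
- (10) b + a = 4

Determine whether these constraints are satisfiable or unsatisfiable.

Unsatisfiable

Constraint 3 fixes b = 2 and constraint 9 fixes a = 1. Constraints 6, 7, and 8 give b = c = d = a, so b = a. But 2 ≠ 1 — contradiction.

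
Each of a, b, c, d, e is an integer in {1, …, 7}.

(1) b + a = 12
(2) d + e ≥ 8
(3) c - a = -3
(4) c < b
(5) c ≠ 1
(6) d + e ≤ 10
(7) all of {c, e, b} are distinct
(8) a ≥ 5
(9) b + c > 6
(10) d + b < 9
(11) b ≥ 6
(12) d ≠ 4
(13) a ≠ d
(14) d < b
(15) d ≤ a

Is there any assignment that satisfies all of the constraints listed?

Satisfiable

Take a = 6, b = 6, c = 3, d = 2, e = 7. Then constraint 1: b + a = 12; constraint 2: d + e = 9, and every other listed constraint is also met.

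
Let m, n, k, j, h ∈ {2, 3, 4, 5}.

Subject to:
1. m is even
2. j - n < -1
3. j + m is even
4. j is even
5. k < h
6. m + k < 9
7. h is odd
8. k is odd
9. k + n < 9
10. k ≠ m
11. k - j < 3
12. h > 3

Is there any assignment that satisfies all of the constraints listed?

Try m = 4, n = 5, k = 3, j = 2, h = 5.
Check constraint 2: j - n = -3; constraint 6: m + k = 7. The remaining constraints are straightforward to verify.

Satisfiable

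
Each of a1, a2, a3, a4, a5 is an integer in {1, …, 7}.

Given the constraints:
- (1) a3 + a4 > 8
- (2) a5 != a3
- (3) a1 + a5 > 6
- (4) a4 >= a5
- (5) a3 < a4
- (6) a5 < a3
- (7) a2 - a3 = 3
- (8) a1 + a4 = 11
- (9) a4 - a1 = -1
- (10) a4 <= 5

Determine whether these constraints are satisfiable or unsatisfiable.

Satisfiable

The assignment a1 = 6, a2 = 7, a3 = 4, a4 = 5, a5 = 2 works:
  constraint 1 holds since a3 + a4 = 9.
  constraint 3 holds since a1 + a5 = 8.
The rest check out directly.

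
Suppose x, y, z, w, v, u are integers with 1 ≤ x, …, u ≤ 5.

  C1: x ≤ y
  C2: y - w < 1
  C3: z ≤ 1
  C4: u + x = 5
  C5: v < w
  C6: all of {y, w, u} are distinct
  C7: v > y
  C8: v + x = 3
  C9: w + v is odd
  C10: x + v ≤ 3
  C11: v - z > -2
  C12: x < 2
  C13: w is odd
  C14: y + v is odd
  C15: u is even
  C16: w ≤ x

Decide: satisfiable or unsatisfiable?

Unsatisfiable

Constraints 1, 5, 7, and 16 give x ≤ y, y < v, v < w, w ≤ x. Chaining: x ≤ y < v < w ≤ x, which forces x < x — impossible.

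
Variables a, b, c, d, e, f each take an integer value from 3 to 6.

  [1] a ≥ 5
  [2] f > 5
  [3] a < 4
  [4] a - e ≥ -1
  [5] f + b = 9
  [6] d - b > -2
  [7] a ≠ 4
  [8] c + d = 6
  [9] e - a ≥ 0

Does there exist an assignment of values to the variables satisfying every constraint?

From constraint 1: a ≥ 5. From constraint 3: a ≤ 3. But 3 < 5, so no value of a works.

Unsatisfiable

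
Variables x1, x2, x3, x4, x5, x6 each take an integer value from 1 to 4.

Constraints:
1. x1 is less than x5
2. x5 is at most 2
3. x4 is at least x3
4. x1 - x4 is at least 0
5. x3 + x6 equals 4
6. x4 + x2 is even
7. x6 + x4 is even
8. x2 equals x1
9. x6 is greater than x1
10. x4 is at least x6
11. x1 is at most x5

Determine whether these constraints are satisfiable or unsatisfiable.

Unsatisfiable

Constraints 4, 9, and 10 give x4 ≤ x1, x1 < x6, x6 ≤ x4. Chaining: x4 ≤ x1 < x6 ≤ x4, which forces x4 < x4 — impossible.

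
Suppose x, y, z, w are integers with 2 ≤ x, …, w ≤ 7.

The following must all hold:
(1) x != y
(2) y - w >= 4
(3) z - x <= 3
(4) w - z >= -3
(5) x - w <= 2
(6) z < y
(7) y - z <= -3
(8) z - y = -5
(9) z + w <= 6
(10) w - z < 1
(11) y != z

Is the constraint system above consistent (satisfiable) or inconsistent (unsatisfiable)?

Unsatisfiable

Constraints 2, 3, 5, and 7 give x − z ≥ -3, z − y ≥ 3, y − w ≥ 4, w − x ≥ -2.
Adding all 4 inequalities: the left sides telescope to 0, and the right sides sum to (-3) + 3 + 4 + (-2) = 2. So 0 ≥ 2, which is false.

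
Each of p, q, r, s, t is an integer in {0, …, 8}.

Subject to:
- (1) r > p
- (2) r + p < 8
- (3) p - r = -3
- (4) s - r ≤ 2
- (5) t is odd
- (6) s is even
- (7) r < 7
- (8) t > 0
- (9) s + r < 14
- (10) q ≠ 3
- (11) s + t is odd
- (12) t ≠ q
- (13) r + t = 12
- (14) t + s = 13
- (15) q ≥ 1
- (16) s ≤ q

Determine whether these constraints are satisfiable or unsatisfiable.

Satisfiable

Setting (p, q, r, s, t) = (2, 6, 5, 6, 7) satisfies everything: constraint 2: r + p = 7; constraint 3: p - r = -3; constraint 4: s - r = 1, and the others follow.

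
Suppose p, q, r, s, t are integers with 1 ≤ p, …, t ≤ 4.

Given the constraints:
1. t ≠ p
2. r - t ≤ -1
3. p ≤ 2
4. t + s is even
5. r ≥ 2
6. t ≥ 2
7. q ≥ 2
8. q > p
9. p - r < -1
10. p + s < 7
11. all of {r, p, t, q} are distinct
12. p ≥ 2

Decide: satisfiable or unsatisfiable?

Unsatisfiable

Constraints 5, 6, 7, and 12 confine each of r, p, t, q to the 3 values {2, …, 4} (the domain already gives each ≤ 4).
Constraint 11 requires all 4 of them to be distinct, but only 3 values are available — impossible by the pigeonhole principle.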